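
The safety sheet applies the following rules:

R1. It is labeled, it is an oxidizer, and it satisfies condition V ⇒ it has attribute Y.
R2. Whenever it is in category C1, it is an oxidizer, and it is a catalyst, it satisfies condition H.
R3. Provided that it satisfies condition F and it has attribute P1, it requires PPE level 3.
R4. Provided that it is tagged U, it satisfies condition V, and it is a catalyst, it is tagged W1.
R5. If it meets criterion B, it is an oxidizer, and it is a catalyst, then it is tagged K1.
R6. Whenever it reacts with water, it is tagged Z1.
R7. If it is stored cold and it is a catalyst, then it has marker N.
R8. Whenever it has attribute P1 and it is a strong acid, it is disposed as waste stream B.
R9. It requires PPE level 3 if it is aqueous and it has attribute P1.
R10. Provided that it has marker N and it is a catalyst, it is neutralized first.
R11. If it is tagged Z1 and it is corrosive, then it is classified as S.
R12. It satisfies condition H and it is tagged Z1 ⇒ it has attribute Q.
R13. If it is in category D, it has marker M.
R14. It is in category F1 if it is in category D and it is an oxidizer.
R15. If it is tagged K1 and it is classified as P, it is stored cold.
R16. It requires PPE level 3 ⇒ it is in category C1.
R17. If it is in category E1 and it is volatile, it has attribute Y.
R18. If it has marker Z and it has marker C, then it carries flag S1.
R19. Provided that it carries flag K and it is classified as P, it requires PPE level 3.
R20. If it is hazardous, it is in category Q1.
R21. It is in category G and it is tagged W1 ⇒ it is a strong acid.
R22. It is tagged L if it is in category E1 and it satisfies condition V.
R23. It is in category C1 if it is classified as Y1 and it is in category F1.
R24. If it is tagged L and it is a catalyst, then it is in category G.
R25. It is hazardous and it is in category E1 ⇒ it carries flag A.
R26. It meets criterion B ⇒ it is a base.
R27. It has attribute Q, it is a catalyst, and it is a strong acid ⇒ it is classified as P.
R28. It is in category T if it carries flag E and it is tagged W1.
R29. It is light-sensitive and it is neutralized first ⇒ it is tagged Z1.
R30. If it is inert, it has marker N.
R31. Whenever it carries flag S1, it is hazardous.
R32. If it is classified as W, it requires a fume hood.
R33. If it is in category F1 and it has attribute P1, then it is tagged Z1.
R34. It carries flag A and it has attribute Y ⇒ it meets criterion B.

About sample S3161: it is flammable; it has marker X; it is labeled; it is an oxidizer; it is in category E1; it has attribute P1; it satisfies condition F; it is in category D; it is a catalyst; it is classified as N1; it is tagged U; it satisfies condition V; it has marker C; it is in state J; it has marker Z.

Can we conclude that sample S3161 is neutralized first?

Yes

By R1 (it is labeled, it is an oxidizer, it satisfies condition V): it has attribute Y.
By R3 (it satisfies condition F, it has attribute P1): it requires PPE level 3.
By R4 (it is tagged U, it satisfies condition V, it is a catalyst): it is tagged W1.
By R14 (it is in category D, it is an oxidizer): it is in category F1.
By R16 (it requires PPE level 3): it is in category C1.
By R18 (it has marker Z, it has marker C): it carries flag S1.
By R22 (it is in category E1, it satisfies condition V): it is tagged L.
By R24 (it is tagged L, it is a catalyst): it is in category G.
By R31 (it carries flag S1): it is hazardous.
By R33 (it is in category F1, it has attribute P1): it is tagged Z1.
By R2 (it is in category C1, it is an oxidizer, it is a catalyst): it satisfies condition H.
By R12 (it satisfies condition H, it is tagged Z1): it has attribute Q.
By R21 (it is in category G, it is tagged W1): it is a strong acid.
By R25 (it is hazardous, it is in category E1): it carries flag A.
By R27 (it has attribute Q, it is a catalyst, it is a strong acid): it is classified as P.
By R34 (it carries flag A, it has attribute Y): it meets criterion B.
By R5 (it meets criterion B, it is an oxidizer, it is a catalyst): it is tagged K1.
By R15 (it is tagged K1, it is classified as P): it is stored cold.
By R7 (it is stored cold, it is a catalyst): it has marker N.
By R10 (it has marker N, it is a catalyst): it is neutralized first.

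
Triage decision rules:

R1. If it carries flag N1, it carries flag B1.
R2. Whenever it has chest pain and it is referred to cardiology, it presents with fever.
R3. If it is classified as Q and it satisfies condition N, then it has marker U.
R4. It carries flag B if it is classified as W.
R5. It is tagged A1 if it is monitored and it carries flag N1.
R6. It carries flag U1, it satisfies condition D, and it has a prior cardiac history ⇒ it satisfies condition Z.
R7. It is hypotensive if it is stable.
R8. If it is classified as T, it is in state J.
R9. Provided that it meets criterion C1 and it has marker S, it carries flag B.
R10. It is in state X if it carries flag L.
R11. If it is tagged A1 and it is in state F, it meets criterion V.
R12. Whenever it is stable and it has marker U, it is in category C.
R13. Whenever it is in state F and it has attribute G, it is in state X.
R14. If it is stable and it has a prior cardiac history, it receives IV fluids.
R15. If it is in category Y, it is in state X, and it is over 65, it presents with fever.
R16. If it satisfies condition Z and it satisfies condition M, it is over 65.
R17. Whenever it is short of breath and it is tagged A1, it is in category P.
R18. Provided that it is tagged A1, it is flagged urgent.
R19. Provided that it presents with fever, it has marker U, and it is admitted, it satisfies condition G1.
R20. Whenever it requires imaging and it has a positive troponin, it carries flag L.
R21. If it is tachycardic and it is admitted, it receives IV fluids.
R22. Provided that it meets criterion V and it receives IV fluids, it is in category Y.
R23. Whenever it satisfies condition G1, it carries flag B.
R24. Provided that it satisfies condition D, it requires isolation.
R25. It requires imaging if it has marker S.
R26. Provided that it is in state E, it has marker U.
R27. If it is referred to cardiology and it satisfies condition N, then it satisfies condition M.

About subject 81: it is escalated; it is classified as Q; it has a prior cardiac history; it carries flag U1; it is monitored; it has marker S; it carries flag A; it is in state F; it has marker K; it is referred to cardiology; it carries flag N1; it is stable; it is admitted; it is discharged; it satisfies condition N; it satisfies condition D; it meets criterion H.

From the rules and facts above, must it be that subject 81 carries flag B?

No

Forward chaining from the given facts derives: carries flag B1, has marker U, is tagged A1, satisfies condition Z, is hypotensive, meets criterion V, is in category C, receives IV fluids, is flagged urgent, is in category Y, requires isolation, requires imaging, satisfies condition M, is over 65.
Rules concluding "it carries flag B": R4 needs "it is classified as W"; R9 needs "it meets criterion C1"; R23 needs "it satisfies condition G1" — none of these are established.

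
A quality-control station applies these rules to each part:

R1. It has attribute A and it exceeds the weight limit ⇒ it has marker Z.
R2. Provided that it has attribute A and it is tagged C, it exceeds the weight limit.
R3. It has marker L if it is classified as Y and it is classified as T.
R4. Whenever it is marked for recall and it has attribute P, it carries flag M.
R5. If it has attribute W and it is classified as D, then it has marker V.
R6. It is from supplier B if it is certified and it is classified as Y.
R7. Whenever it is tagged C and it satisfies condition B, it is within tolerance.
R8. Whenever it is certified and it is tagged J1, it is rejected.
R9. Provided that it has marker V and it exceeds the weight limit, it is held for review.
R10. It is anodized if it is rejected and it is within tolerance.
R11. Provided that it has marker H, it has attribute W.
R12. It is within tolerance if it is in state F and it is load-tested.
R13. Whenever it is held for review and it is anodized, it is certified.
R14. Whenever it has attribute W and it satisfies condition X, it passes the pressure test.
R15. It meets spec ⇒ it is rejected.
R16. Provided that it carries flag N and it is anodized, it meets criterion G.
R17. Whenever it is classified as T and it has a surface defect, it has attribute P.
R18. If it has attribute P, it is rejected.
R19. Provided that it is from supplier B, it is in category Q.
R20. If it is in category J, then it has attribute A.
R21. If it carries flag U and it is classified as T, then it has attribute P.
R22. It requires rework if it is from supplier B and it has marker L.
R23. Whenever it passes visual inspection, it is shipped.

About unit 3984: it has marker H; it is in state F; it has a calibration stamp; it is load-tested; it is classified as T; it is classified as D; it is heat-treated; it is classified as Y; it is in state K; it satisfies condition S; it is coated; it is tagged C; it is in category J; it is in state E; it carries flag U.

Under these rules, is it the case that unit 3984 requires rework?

By R3 (it is classified as Y, it is classified as T): it has marker L.
By R11 (it has marker H): it has attribute W.
By R12 (it is in state F, it is load-tested): it is within tolerance.
By R20 (it is in category J): it has attribute A.
By R21 (it carries flag U, it is classified as T): it has attribute P.
By R2 (it has attribute A, it is tagged C): it exceeds the weight limit.
By R5 (it has attribute W, it is classified as D): it has marker V.
By R9 (it has marker V, it exceeds the weight limit): it is held for review.
By R18 (it has attribute P): it is rejected.
By R10 (it is rejected, it is within tolerance): it is anodized.
By R13 (it is held for review, it is anodized): it is certified.
By R6 (it is certified, it is classified as Y): it is from supplier B.
By R22 (it is from supplier B, it has marker L): it requires rework.

Yes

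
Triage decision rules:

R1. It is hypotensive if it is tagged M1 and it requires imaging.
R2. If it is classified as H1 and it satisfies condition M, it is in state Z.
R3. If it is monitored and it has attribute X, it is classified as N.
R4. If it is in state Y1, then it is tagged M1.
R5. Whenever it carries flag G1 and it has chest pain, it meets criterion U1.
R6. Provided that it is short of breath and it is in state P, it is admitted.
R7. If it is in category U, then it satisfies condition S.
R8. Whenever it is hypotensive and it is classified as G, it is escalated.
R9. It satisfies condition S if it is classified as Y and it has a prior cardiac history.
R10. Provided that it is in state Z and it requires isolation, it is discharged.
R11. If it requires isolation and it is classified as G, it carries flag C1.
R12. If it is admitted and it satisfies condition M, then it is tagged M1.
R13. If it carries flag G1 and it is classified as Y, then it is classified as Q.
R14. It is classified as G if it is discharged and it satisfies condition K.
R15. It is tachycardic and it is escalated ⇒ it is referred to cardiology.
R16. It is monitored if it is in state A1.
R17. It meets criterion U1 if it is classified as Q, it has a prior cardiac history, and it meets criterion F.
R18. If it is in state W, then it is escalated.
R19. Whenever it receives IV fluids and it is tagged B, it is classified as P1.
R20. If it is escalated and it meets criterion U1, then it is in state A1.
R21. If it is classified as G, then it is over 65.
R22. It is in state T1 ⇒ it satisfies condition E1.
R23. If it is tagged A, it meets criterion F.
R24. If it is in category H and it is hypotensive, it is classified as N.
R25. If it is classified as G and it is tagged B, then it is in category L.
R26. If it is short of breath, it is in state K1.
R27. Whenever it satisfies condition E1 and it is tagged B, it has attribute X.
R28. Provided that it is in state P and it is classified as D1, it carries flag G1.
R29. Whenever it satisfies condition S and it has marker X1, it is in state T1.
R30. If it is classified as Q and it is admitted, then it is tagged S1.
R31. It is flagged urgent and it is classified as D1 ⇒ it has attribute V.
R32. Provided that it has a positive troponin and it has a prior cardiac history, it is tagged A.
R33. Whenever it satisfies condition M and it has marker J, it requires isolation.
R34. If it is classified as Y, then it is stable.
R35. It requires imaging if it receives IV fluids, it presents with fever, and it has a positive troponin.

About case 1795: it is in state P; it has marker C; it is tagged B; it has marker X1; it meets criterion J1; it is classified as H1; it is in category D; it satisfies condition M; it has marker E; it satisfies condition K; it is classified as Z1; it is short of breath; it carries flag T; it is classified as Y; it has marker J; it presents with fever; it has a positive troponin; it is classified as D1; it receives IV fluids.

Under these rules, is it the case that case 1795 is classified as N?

Forward chaining from the given facts derives: is in state Z, is admitted, is tagged M1, is classified as P1, is in state K1, carries flag G1, requires isolation, is stable, requires imaging, is hypotensive, is discharged, is classified as Q, is classified as G, is over 65, is in category L, is tagged S1, is escalated, carries flag C1.
Rules concluding "it is classified as N": R3 needs "it is monitored"; R24 needs "it is in category H" — none of these are established.

No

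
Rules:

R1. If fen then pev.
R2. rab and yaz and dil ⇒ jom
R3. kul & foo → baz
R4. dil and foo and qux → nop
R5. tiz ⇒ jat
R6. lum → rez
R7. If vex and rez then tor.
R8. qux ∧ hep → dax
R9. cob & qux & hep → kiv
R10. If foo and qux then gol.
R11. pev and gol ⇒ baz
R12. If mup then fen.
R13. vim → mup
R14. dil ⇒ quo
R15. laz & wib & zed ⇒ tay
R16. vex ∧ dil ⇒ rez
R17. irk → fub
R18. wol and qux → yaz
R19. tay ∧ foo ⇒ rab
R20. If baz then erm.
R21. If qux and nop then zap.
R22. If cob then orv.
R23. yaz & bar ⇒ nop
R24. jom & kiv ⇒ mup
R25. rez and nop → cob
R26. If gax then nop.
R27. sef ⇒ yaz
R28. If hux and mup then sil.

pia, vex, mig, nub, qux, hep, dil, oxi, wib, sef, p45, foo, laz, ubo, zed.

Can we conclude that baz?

nop  (by R4: dil, foo, qux)
gol  (by R10: foo, qux)
tay  (by R15: laz, wib, zed)
rez  (by R16: vex, dil)
rab  (by R19: tay, foo)
cob  (by R25: rez, nop)
yaz  (by R27: sef)
jom  (by R2: rab, yaz, dil)
kiv  (by R9: cob, qux, hep)
mup  (by R24: jom, kiv)
fen  (by R12: mup)
pev  (by R1: fen)
baz  (by R11: pev, gol)

Yes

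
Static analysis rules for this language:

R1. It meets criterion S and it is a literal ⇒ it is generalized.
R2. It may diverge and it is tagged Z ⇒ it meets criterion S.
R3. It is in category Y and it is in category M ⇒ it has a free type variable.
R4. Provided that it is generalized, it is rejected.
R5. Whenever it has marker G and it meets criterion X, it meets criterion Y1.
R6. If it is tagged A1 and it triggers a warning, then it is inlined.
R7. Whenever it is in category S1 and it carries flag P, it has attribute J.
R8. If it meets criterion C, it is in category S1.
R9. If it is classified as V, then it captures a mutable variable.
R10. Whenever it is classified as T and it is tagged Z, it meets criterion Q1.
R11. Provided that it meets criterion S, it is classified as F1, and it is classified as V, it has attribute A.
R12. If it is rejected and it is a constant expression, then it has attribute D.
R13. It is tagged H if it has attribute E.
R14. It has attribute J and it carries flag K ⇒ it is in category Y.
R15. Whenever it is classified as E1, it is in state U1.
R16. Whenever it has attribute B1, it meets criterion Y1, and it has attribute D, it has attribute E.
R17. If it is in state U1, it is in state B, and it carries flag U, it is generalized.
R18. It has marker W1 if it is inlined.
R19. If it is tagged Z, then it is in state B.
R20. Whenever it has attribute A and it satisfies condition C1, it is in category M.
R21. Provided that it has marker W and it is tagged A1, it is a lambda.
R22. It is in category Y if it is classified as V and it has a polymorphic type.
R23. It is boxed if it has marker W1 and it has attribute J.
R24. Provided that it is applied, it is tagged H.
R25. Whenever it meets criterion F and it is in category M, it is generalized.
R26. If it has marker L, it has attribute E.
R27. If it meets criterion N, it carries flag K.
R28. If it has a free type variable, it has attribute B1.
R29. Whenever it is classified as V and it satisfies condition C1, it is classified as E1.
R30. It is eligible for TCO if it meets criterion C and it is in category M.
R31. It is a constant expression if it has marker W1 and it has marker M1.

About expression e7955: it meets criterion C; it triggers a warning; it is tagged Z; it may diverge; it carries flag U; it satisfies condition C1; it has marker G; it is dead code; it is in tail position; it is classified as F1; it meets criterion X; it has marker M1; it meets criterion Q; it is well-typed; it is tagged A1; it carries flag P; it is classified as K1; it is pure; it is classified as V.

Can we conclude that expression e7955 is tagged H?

No

Forward chaining from the given facts derives: meets criterion S, meets criterion Y1, is inlined, is in category S1, captures a mutable variable, has attribute A, has marker W1, is in state B, is in category M, is classified as E1, is eligible for TCO, is a constant expression, has attribute J, is in state U1, is generalized, is boxed, is rejected, has attribute D.
Rules concluding "it is tagged H": R13 needs "it has attribute E"; R24 needs "it is applied" — none of these are established.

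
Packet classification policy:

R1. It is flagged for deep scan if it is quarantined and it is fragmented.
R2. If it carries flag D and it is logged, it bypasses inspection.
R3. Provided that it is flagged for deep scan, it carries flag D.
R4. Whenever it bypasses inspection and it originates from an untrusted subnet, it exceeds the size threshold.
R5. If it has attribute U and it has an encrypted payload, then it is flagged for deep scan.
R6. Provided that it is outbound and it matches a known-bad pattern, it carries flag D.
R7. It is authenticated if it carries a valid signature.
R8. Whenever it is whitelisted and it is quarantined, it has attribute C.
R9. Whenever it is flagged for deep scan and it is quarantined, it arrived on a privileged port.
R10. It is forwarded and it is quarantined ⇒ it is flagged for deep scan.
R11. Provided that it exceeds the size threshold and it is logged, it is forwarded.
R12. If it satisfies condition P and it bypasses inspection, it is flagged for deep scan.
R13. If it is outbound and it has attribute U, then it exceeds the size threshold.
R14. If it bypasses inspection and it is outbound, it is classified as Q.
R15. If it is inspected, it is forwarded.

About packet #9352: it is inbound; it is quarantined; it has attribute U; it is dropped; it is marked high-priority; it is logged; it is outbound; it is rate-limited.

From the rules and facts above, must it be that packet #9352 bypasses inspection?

Yes

By R13 (it is outbound, it has attribute U): it exceeds the size threshold.
By R11 (it exceeds the size threshold, it is logged): it is forwarded.
By R10 (it is forwarded, it is quarantined): it is flagged for deep scan.
By R3 (it is flagged for deep scan): it carries flag D.
By R2 (it carries flag D, it is logged): it bypasses inspection.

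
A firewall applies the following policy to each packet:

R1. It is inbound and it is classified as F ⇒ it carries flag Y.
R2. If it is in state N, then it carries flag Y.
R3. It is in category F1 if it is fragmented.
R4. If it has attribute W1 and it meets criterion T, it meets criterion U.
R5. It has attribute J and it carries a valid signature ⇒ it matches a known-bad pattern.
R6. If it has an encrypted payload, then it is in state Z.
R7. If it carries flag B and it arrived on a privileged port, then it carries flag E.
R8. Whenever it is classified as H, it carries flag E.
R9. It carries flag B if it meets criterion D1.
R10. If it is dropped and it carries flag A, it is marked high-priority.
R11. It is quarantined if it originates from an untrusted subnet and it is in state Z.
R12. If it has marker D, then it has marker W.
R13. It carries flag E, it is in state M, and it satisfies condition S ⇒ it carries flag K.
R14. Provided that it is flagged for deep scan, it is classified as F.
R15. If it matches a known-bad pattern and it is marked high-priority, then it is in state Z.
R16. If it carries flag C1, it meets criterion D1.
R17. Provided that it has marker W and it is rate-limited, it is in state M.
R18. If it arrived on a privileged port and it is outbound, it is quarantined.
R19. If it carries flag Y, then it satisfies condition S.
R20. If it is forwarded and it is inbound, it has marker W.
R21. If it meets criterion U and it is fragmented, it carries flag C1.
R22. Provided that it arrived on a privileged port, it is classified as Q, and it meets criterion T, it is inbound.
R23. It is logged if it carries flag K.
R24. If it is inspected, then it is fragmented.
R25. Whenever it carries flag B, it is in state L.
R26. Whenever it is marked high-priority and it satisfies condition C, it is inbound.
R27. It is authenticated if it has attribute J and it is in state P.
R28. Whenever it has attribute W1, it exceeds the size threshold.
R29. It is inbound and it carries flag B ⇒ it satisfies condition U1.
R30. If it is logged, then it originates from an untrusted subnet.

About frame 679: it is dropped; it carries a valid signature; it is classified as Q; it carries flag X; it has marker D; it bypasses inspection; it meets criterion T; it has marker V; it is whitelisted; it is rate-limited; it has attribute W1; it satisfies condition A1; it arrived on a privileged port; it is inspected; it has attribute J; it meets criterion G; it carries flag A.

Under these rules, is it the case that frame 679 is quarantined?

Forward chaining from the given facts derives: meets criterion U, matches a known-bad pattern, is marked high-priority, has marker W, is in state Z, is in state M, is inbound, is fragmented, exceeds the size threshold, is in category F1, carries flag C1, meets criterion D1, carries flag B, is in state L, satisfies condition U1, carries flag E.
Rules concluding "it is quarantined": R11 needs "it originates from an untrusted subnet"; R18 needs "it is outbound" — none of these are established.

No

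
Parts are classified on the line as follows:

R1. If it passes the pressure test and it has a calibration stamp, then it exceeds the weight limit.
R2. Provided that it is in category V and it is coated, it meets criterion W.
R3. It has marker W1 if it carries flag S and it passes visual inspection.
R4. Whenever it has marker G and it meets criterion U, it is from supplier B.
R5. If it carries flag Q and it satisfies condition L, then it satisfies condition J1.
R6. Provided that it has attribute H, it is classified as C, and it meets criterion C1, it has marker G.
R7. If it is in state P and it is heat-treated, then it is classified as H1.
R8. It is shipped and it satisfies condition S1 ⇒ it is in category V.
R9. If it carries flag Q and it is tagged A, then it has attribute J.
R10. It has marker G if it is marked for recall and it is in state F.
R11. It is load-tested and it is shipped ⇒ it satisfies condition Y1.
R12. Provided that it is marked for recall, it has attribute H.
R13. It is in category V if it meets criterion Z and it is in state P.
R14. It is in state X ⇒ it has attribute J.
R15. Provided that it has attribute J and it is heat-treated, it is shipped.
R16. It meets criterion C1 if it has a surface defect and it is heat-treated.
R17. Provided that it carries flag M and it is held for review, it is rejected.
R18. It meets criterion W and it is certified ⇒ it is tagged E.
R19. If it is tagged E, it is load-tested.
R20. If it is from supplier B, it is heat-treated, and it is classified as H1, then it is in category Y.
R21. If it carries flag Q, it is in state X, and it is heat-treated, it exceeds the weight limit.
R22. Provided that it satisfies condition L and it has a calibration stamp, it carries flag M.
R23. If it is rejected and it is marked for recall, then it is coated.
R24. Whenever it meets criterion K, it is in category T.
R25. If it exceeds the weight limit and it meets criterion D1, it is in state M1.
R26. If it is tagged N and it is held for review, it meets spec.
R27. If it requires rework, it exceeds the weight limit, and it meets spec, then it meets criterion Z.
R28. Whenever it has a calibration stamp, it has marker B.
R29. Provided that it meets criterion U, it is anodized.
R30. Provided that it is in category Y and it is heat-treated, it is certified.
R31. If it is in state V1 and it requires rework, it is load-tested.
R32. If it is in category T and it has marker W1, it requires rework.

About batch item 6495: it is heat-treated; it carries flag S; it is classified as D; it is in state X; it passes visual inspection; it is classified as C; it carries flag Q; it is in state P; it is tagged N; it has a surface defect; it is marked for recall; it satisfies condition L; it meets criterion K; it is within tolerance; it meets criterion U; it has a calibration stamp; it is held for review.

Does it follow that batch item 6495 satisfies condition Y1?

By R3 (it carries flag S, it passes visual inspection): it has marker W1.
By R7 (it is in state P, it is heat-treated): it is classified as H1.
By R12 (it is marked for recall): it has attribute H.
By R14 (it is in state X): it has attribute J.
By R15 (it has attribute J, it is heat-treated): it is shipped.
By R16 (it has a surface defect, it is heat-treated): it meets criterion C1.
By R21 (it carries flag Q, it is in state X, it is heat-treated): it exceeds the weight limit.
By R22 (it satisfies condition L, it has a calibration stamp): it carries flag M.
By R24 (it meets criterion K): it is in category T.
By R26 (it is tagged N, it is held for review): it meets spec.
By R32 (it is in category T, it has marker W1): it requires rework.
By R6 (it has attribute H, it is classified as C, it meets criterion C1): it has marker G.
By R17 (it carries flag M, it is held for review): it is rejected.
By R23 (it is rejected, it is marked for recall): it is coated.
By R27 (it requires rework, it exceeds the weight limit, it meets spec): it meets criterion Z.
By R4 (it has marker G, it meets criterion U): it is from supplier B.
By R13 (it meets criterion Z, it is in state P): it is in category V.
By R20 (it is from supplier B, it is heat-treated, it is classified as H1): it is in category Y.
By R30 (it is in category Y, it is heat-treated): it is certified.
By R2 (it is in category V, it is coated): it meets criterion W.
By R18 (it meets criterion W, it is certified): it is tagged E.
By R19 (it is tagged E): it is load-tested.
By R11 (it is load-tested, it is shipped): it satisfies condition Y1.

Yes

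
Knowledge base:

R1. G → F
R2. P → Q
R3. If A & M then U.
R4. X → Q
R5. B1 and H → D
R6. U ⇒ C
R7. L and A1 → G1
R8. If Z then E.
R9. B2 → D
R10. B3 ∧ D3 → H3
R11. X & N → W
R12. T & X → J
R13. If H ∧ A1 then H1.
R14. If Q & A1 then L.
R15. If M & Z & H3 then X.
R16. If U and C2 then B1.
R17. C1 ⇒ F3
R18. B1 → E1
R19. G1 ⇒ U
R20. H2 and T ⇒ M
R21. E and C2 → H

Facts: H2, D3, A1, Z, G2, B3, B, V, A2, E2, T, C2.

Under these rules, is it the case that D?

Yes

E  (by R8: Z)
H3  (by R10: B3, D3)
M  (by R20: H2, T)
H  (by R21: E, C2)
X  (by R15: M, Z, H3)
Q  (by R4: X)
L  (by R14: Q, A1)
G1  (by R7: L, A1)
U  (by R19: G1)
B1  (by R16: U, C2)
D  (by R5: B1, H)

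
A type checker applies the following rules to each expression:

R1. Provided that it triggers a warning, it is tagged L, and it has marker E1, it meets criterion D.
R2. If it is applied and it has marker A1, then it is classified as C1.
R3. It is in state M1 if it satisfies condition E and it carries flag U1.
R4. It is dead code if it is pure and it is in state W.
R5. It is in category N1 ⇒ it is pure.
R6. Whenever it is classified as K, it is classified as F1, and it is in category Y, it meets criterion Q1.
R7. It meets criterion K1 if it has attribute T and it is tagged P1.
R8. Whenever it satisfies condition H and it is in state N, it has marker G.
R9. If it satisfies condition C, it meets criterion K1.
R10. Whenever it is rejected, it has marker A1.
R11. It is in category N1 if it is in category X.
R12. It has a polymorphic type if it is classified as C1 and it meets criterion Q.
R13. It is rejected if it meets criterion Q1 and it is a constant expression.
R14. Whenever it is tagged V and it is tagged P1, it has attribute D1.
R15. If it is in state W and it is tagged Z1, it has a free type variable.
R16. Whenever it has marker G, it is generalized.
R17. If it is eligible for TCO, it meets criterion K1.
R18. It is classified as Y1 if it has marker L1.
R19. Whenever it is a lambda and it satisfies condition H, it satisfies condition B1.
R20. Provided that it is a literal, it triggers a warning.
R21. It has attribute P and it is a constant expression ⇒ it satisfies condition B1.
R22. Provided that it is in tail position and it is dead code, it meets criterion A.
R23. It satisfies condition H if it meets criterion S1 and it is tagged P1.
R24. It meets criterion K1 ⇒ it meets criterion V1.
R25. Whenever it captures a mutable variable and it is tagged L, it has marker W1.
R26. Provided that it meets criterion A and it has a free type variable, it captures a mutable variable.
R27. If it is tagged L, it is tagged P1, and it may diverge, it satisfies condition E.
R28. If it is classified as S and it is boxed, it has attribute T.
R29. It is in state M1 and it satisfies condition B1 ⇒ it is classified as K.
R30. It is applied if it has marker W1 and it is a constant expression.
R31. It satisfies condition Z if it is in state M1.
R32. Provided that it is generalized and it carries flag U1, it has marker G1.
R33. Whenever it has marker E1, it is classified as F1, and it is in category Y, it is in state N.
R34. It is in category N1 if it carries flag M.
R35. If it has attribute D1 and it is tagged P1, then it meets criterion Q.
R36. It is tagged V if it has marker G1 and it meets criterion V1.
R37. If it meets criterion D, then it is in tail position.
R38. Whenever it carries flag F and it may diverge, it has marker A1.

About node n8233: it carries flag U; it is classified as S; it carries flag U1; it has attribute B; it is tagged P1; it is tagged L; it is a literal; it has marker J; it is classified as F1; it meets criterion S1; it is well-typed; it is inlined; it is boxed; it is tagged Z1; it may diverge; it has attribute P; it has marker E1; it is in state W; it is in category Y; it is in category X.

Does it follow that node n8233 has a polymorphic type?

No

Forward chaining from the given facts derives: is in category N1, has a free type variable, triggers a warning, satisfies condition H, satisfies condition E, has attribute T, is in state N, meets criterion D, is in state M1, is pure, meets criterion K1, has marker G, is generalized, meets criterion V1, satisfies condition Z, has marker G1, is tagged V, is in tail position, is dead code, has attribute D1, meets criterion A, captures a mutable variable, meets criterion Q, has marker W1.
The only rule concluding "it has a polymorphic type" is R12, which needs "it is classified as C1"; that is never established.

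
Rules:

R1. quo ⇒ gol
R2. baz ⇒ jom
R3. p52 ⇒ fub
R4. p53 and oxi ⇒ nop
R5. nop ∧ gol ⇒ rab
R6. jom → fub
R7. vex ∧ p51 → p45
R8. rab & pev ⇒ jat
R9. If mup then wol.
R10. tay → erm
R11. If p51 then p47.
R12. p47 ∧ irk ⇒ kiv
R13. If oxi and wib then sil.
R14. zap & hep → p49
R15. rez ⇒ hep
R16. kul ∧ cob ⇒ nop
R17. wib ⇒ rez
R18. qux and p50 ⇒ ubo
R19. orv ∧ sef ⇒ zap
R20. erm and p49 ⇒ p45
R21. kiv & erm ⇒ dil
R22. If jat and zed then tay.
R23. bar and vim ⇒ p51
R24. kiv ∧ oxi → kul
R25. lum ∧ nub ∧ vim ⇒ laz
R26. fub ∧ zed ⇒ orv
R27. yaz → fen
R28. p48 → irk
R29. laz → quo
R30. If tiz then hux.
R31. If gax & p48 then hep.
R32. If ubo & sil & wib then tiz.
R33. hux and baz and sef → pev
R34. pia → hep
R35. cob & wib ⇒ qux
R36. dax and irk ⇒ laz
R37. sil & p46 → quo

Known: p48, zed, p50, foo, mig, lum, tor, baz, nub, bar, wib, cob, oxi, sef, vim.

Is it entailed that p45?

jom  (by R2: baz)
fub  (by R6: jom)
sil  (by R13: oxi, wib)
rez  (by R17: wib)
p51  (by R23: bar, vim)
laz  (by R25: lum, nub, vim)
orv  (by R26: fub, zed)
irk  (by R28: p48)
quo  (by R29: laz)
qux  (by R35: cob, wib)
gol  (by R1: quo)
p47  (by R11: p51)
kiv  (by R12: p47, irk)
hep  (by R15: rez)
ubo  (by R18: qux, p50)
zap  (by R19: orv, sef)
kul  (by R24: kiv, oxi)
tiz  (by R32: ubo, sil, wib)
p49  (by R14: zap, hep)
nop  (by R16: kul, cob)
hux  (by R30: tiz)
pev  (by R33: hux, baz, sef)
rab  (by R5: nop, gol)
jat  (by R8: rab, pev)
tay  (by R22: jat, zed)
erm  (by R10: tay)
p45  (by R20: erm, p49)

Yes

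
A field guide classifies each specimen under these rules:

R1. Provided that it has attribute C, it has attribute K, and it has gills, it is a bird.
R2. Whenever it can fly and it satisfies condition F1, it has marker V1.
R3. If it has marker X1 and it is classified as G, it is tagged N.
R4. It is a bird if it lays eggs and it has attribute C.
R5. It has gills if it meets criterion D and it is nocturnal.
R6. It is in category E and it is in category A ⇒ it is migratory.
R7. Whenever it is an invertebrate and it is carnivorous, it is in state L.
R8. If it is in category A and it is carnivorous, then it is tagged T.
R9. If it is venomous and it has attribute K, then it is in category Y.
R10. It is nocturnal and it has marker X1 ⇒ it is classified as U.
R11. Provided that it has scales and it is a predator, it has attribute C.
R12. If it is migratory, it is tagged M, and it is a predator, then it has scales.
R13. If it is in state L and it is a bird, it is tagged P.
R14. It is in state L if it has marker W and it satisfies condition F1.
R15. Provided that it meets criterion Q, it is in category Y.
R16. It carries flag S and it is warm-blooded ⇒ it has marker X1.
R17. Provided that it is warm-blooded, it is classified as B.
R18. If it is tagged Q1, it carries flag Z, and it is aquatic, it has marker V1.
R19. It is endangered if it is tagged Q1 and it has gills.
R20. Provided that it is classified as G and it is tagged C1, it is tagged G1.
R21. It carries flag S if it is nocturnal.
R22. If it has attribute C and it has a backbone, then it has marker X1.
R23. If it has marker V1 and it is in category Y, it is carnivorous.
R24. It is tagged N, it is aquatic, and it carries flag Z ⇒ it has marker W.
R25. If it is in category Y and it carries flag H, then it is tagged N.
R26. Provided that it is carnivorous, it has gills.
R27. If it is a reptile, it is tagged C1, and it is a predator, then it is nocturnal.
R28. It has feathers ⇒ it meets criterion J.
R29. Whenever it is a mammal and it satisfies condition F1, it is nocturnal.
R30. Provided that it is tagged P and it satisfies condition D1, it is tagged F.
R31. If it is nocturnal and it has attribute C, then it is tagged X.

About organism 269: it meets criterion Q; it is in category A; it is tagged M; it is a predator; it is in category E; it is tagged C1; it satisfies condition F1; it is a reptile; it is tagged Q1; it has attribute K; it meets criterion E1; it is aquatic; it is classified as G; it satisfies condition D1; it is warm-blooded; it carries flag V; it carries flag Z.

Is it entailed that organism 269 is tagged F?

Yes

By R6 (it is in category E, it is in category A): it is migratory.
By R12 (it is migratory, it is tagged M, it is a predator): it has scales.
By R15 (it meets criterion Q): it is in category Y.
By R18 (it is tagged Q1, it carries flag Z, it is aquatic): it has marker V1.
By R23 (it has marker V1, it is in category Y): it is carnivorous.
By R26 (it is carnivorous): it has gills.
By R27 (it is a reptile, it is tagged C1, it is a predator): it is nocturnal.
By R11 (it has scales, it is a predator): it has attribute C.
By R21 (it is nocturnal): it carries flag S.
By R1 (it has attribute C, it has attribute K, it has gills): it is a bird.
By R16 (it carries flag S, it is warm-blooded): it has marker X1.
By R3 (it has marker X1, it is classified as G): it is tagged N.
By R24 (it is tagged N, it is aquatic, it carries flag Z): it has marker W.
By R14 (it has marker W, it satisfies condition F1): it is in state L.
By R13 (it is in state L, it is a bird): it is tagged P.
By R30 (it is tagged P, it satisfies condition D1): it is tagged F.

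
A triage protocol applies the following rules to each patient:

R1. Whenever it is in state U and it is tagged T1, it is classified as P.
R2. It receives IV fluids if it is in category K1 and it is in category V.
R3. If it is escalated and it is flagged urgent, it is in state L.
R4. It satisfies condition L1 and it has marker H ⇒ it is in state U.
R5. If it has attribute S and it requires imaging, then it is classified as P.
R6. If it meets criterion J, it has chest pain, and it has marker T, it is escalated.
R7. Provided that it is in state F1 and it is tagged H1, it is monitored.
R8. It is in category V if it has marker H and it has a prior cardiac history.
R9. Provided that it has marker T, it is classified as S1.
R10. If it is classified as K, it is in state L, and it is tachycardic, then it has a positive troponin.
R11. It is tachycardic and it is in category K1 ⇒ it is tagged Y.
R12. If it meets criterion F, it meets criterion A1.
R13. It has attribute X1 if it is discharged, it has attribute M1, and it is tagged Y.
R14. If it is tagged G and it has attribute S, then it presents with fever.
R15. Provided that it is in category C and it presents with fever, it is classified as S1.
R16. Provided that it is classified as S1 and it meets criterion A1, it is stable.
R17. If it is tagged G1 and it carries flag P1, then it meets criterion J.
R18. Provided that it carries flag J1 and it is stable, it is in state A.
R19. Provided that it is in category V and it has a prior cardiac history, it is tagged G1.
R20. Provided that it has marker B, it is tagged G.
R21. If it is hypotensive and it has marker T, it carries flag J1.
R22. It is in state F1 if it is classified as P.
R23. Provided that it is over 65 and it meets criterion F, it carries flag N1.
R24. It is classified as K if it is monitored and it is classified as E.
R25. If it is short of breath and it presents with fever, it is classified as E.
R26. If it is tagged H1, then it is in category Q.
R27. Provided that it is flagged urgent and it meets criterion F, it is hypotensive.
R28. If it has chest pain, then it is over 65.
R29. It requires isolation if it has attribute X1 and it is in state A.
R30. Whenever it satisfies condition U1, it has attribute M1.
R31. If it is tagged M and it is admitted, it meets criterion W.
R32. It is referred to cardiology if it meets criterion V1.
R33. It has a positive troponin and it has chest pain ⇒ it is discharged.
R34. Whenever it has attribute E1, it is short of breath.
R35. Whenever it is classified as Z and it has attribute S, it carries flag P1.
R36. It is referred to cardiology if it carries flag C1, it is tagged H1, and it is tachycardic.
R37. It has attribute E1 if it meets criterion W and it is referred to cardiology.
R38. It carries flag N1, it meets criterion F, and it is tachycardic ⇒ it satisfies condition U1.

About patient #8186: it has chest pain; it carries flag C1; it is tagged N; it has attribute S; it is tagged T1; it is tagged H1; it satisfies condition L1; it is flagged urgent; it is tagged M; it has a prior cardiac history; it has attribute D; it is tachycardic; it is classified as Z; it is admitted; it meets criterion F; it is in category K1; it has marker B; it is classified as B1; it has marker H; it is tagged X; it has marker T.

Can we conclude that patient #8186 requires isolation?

By R4 (it satisfies condition L1, it has marker H): it is in state U.
By R8 (it has marker H, it has a prior cardiac history): it is in category V.
By R9 (it has marker T): it is classified as S1.
By R11 (it is tachycardic, it is in category K1): it is tagged Y.
By R12 (it meets criterion F): it meets criterion A1.
By R16 (it is classified as S1, it meets criterion A1): it is stable.
By R19 (it is in category V, it has a prior cardiac history): it is tagged G1.
By R20 (it has marker B): it is tagged G.
By R27 (it is flagged urgent, it meets criterion F): it is hypotensive.
By R28 (it has chest pain): it is over 65.
By R31 (it is tagged M, it is admitted): it meets criterion W.
By R35 (it is classified as Z, it has attribute S): it carries flag P1.
By R36 (it carries flag C1, it is tagged H1, it is tachycardic): it is referred to cardiology.
By R37 (it meets criterion W, it is referred to cardiology): it has attribute E1.
By R1 (it is in state U, it is tagged T1): it is classified as P.
By R14 (it is tagged G, it has attribute S): it presents with fever.
By R17 (it is tagged G1, it carries flag P1): it meets criterion J.
By R21 (it is hypotensive, it has marker T): it carries flag J1.
By R22 (it is classified as P): it is in state F1.
By R23 (it is over 65, it meets criterion F): it carries flag N1.
By R34 (it has attribute E1): it is short of breath.
By R38 (it carries flag N1, it meets criterion F, it is tachycardic): it satisfies condition U1.
By R6 (it meets criterion J, it has chest pain, it has marker T): it is escalated.
By R7 (it is in state F1, it is tagged H1): it is monitored.
By R18 (it carries flag J1, it is stable): it is in state A.
By R25 (it is short of breath, it presents with fever): it is classified as E.
By R30 (it satisfies condition U1): it has attribute M1.
By R3 (it is escalated, it is flagged urgent): it is in state L.
By R24 (it is monitored, it is classified as E): it is classified as K.
By R10 (it is classified as K, it is in state L, it is tachycardic): it has a positive troponin.
By R33 (it has a positive troponin, it has chest pain): it is discharged.
By R13 (it is discharged, it has attribute M1, it is tagged Y): it has attribute X1.
By R29 (it has attribute X1, it is in state A): it requires isolation.

Yes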